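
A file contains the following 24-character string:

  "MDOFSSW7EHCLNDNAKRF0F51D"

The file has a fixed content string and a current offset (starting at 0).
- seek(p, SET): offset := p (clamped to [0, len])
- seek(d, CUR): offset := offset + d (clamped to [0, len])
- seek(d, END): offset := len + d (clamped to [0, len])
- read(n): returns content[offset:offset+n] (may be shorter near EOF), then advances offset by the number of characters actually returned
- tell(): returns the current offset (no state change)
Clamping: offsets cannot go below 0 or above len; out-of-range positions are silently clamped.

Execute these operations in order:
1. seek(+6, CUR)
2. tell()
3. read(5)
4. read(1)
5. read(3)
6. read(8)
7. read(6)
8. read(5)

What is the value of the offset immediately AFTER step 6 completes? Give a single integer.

After 1 (seek(+6, CUR)): offset=6
After 2 (tell()): offset=6
After 3 (read(5)): returned 'W7EHC', offset=11
After 4 (read(1)): returned 'L', offset=12
After 5 (read(3)): returned 'NDN', offset=15
After 6 (read(8)): returned 'AKRF0F51', offset=23

Answer: 23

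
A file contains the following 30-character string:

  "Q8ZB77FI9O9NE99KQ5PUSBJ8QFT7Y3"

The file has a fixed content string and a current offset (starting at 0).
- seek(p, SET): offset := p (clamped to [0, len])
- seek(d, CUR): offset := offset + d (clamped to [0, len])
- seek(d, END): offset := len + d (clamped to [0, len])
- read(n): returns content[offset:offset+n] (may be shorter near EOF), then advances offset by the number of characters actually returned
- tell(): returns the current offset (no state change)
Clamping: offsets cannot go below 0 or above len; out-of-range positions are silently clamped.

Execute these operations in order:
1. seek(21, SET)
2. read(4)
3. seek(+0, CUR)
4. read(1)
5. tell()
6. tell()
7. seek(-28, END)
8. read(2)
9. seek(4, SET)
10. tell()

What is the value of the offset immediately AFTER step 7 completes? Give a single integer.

After 1 (seek(21, SET)): offset=21
After 2 (read(4)): returned 'BJ8Q', offset=25
After 3 (seek(+0, CUR)): offset=25
After 4 (read(1)): returned 'F', offset=26
After 5 (tell()): offset=26
After 6 (tell()): offset=26
After 7 (seek(-28, END)): offset=2

Answer: 2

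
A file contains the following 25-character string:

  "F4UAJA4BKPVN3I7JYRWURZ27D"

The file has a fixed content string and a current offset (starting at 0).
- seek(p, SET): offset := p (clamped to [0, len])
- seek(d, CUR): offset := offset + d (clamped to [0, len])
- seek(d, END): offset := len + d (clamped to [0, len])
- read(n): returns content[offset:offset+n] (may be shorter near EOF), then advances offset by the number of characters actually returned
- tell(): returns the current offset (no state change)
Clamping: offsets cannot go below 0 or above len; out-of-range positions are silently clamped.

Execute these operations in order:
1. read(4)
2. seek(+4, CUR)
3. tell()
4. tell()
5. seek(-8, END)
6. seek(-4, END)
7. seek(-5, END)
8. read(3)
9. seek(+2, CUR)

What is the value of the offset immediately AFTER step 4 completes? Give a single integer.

Answer: 8

Derivation:
After 1 (read(4)): returned 'F4UA', offset=4
After 2 (seek(+4, CUR)): offset=8
After 3 (tell()): offset=8
After 4 (tell()): offset=8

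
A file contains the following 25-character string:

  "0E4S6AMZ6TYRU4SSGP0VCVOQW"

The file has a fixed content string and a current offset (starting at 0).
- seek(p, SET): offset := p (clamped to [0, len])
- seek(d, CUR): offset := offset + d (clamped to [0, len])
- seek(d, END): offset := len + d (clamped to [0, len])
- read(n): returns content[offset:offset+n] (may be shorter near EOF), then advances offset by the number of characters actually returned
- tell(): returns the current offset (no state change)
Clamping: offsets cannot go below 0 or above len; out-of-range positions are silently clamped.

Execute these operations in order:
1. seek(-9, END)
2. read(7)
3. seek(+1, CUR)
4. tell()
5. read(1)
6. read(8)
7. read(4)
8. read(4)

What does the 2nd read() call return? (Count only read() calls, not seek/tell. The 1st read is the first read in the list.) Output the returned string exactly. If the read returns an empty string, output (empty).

After 1 (seek(-9, END)): offset=16
After 2 (read(7)): returned 'GP0VCVO', offset=23
After 3 (seek(+1, CUR)): offset=24
After 4 (tell()): offset=24
After 5 (read(1)): returned 'W', offset=25
After 6 (read(8)): returned '', offset=25
After 7 (read(4)): returned '', offset=25
After 8 (read(4)): returned '', offset=25

Answer: W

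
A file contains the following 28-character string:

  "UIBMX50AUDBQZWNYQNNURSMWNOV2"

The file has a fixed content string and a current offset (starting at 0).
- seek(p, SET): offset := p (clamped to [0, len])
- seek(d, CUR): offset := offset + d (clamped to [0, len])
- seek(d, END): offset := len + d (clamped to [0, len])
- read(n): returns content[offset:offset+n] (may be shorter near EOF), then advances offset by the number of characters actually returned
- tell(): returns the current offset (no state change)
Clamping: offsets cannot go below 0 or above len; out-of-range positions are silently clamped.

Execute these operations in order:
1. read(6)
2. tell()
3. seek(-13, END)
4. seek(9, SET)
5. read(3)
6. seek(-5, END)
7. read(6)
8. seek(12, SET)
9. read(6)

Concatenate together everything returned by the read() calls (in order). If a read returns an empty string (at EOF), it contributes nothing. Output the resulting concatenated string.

Answer: UIBMX5DBQWNOV2ZWNYQN

Derivation:
After 1 (read(6)): returned 'UIBMX5', offset=6
After 2 (tell()): offset=6
After 3 (seek(-13, END)): offset=15
After 4 (seek(9, SET)): offset=9
After 5 (read(3)): returned 'DBQ', offset=12
After 6 (seek(-5, END)): offset=23
After 7 (read(6)): returned 'WNOV2', offset=28
After 8 (seek(12, SET)): offset=12
After 9 (read(6)): returned 'ZWNYQN', offset=18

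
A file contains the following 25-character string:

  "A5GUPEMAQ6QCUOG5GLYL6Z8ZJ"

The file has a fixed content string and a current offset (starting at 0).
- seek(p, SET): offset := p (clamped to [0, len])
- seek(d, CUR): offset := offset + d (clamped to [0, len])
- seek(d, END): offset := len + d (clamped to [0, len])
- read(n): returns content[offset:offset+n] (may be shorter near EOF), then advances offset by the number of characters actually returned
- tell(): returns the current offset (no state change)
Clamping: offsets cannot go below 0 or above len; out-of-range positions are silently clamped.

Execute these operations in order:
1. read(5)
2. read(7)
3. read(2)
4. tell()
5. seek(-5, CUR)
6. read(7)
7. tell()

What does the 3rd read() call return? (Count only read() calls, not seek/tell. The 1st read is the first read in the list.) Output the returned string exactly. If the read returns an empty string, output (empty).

After 1 (read(5)): returned 'A5GUP', offset=5
After 2 (read(7)): returned 'EMAQ6QC', offset=12
After 3 (read(2)): returned 'UO', offset=14
After 4 (tell()): offset=14
After 5 (seek(-5, CUR)): offset=9
After 6 (read(7)): returned '6QCUOG5', offset=16
After 7 (tell()): offset=16

Answer: UO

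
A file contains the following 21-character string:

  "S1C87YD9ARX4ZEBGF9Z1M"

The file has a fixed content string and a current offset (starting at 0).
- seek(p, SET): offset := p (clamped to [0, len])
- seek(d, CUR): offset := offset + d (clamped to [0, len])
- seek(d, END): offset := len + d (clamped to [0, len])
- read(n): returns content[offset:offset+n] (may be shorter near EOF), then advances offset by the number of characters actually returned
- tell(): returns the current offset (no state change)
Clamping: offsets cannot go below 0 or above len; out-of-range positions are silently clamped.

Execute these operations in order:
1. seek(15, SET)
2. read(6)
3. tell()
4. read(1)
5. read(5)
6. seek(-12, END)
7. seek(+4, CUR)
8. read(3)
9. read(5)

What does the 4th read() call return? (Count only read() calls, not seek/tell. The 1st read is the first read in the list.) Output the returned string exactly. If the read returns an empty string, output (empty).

Answer: EBG

Derivation:
After 1 (seek(15, SET)): offset=15
After 2 (read(6)): returned 'GF9Z1M', offset=21
After 3 (tell()): offset=21
After 4 (read(1)): returned '', offset=21
After 5 (read(5)): returned '', offset=21
After 6 (seek(-12, END)): offset=9
After 7 (seek(+4, CUR)): offset=13
After 8 (read(3)): returned 'EBG', offset=16
After 9 (read(5)): returned 'F9Z1M', offset=21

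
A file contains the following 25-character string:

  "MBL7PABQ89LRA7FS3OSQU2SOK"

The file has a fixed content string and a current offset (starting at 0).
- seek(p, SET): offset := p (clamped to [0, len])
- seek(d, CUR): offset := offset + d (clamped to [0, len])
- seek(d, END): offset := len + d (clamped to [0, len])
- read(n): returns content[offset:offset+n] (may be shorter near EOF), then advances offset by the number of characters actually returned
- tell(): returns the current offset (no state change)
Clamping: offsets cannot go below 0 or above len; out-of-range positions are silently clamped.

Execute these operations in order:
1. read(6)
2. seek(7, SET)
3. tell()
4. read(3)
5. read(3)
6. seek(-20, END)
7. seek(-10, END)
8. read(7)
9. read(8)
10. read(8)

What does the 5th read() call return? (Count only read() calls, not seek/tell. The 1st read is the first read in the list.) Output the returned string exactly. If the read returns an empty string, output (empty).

After 1 (read(6)): returned 'MBL7PA', offset=6
After 2 (seek(7, SET)): offset=7
After 3 (tell()): offset=7
After 4 (read(3)): returned 'Q89', offset=10
After 5 (read(3)): returned 'LRA', offset=13
After 6 (seek(-20, END)): offset=5
After 7 (seek(-10, END)): offset=15
After 8 (read(7)): returned 'S3OSQU2', offset=22
After 9 (read(8)): returned 'SOK', offset=25
After 10 (read(8)): returned '', offset=25

Answer: SOK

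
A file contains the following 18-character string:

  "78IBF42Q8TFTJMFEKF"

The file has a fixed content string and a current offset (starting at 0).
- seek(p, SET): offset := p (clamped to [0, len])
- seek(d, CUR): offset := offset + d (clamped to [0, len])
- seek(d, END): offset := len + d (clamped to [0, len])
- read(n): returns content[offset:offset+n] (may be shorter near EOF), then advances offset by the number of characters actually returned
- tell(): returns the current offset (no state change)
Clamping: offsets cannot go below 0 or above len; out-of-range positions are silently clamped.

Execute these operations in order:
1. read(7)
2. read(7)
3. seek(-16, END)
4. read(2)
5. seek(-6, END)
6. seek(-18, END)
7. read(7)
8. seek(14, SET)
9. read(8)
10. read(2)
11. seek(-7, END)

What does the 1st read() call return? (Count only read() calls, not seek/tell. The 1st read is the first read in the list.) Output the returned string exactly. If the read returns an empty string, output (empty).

After 1 (read(7)): returned '78IBF42', offset=7
After 2 (read(7)): returned 'Q8TFTJM', offset=14
After 3 (seek(-16, END)): offset=2
After 4 (read(2)): returned 'IB', offset=4
After 5 (seek(-6, END)): offset=12
After 6 (seek(-18, END)): offset=0
After 7 (read(7)): returned '78IBF42', offset=7
After 8 (seek(14, SET)): offset=14
After 9 (read(8)): returned 'FEKF', offset=18
After 10 (read(2)): returned '', offset=18
After 11 (seek(-7, END)): offset=11

Answer: 78IBF42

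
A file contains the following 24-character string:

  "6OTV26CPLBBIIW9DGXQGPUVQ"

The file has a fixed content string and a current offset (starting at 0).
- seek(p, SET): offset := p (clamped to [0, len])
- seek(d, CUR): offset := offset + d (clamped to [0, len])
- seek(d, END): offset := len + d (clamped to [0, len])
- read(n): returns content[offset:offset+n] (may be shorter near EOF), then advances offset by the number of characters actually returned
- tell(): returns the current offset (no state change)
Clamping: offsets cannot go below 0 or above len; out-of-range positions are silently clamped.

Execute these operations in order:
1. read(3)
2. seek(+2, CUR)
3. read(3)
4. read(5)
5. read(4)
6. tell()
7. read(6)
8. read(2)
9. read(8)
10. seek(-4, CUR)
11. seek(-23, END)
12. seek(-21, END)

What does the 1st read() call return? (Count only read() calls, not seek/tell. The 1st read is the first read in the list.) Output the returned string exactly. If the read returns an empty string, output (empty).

Answer: 6OT

Derivation:
After 1 (read(3)): returned '6OT', offset=3
After 2 (seek(+2, CUR)): offset=5
After 3 (read(3)): returned '6CP', offset=8
After 4 (read(5)): returned 'LBBII', offset=13
After 5 (read(4)): returned 'W9DG', offset=17
After 6 (tell()): offset=17
After 7 (read(6)): returned 'XQGPUV', offset=23
After 8 (read(2)): returned 'Q', offset=24
After 9 (read(8)): returned '', offset=24
After 10 (seek(-4, CUR)): offset=20
After 11 (seek(-23, END)): offset=1
After 12 (seek(-21, END)): offset=3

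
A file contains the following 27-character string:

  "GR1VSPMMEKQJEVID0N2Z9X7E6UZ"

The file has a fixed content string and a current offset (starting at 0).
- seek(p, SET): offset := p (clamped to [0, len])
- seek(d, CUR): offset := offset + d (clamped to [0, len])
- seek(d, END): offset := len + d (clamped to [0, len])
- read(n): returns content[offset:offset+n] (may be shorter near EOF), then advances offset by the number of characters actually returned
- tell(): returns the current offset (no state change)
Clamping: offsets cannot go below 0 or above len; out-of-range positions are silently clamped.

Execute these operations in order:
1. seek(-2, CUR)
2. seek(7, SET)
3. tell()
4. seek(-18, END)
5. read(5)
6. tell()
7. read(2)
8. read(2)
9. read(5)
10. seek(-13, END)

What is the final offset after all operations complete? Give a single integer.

Answer: 14

Derivation:
After 1 (seek(-2, CUR)): offset=0
After 2 (seek(7, SET)): offset=7
After 3 (tell()): offset=7
After 4 (seek(-18, END)): offset=9
After 5 (read(5)): returned 'KQJEV', offset=14
After 6 (tell()): offset=14
After 7 (read(2)): returned 'ID', offset=16
After 8 (read(2)): returned '0N', offset=18
After 9 (read(5)): returned '2Z9X7', offset=23
After 10 (seek(-13, END)): offset=14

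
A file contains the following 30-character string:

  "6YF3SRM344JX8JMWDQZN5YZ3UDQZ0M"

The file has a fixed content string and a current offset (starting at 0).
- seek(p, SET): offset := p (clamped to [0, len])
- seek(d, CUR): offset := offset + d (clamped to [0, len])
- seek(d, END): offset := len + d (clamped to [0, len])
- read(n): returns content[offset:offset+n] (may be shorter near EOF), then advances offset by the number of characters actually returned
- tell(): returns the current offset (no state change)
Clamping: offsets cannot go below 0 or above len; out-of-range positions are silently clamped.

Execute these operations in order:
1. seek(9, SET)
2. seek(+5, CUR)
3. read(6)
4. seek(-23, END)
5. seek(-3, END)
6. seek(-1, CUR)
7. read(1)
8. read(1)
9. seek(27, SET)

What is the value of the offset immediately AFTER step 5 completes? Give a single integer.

After 1 (seek(9, SET)): offset=9
After 2 (seek(+5, CUR)): offset=14
After 3 (read(6)): returned 'MWDQZN', offset=20
After 4 (seek(-23, END)): offset=7
After 5 (seek(-3, END)): offset=27

Answer: 27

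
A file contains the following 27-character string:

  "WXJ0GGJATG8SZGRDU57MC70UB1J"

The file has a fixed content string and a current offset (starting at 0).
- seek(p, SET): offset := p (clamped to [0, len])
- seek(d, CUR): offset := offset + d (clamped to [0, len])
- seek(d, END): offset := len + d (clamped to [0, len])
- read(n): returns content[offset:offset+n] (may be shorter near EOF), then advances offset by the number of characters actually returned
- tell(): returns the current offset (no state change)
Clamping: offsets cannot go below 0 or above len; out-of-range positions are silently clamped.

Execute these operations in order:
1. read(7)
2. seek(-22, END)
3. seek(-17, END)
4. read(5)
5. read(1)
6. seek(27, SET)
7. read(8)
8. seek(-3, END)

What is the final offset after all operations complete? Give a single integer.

Answer: 24

Derivation:
After 1 (read(7)): returned 'WXJ0GGJ', offset=7
After 2 (seek(-22, END)): offset=5
After 3 (seek(-17, END)): offset=10
After 4 (read(5)): returned '8SZGR', offset=15
After 5 (read(1)): returned 'D', offset=16
After 6 (seek(27, SET)): offset=27
After 7 (read(8)): returned '', offset=27
After 8 (seek(-3, END)): offset=24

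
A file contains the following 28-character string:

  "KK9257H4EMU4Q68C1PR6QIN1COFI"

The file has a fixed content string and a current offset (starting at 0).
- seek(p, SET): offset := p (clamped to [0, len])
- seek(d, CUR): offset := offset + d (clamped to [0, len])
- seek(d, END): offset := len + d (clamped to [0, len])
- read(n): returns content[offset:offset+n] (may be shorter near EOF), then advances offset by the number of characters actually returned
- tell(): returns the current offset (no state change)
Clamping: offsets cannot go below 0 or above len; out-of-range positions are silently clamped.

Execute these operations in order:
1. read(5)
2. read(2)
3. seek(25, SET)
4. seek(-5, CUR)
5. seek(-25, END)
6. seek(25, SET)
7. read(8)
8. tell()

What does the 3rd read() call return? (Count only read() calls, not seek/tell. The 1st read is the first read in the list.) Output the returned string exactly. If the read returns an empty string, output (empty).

Answer: OFI

Derivation:
After 1 (read(5)): returned 'KK925', offset=5
After 2 (read(2)): returned '7H', offset=7
After 3 (seek(25, SET)): offset=25
After 4 (seek(-5, CUR)): offset=20
After 5 (seek(-25, END)): offset=3
After 6 (seek(25, SET)): offset=25
After 7 (read(8)): returned 'OFI', offset=28
After 8 (tell()): offset=28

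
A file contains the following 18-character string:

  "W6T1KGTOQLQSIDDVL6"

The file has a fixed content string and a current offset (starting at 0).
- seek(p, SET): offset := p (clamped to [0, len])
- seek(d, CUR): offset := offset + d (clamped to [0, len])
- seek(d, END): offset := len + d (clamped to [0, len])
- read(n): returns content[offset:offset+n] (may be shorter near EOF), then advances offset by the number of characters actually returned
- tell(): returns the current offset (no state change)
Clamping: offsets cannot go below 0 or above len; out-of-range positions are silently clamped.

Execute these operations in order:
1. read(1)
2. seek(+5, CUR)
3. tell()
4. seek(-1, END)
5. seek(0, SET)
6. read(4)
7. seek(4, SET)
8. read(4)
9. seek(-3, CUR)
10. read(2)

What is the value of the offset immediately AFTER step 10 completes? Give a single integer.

Answer: 7

Derivation:
After 1 (read(1)): returned 'W', offset=1
After 2 (seek(+5, CUR)): offset=6
After 3 (tell()): offset=6
After 4 (seek(-1, END)): offset=17
After 5 (seek(0, SET)): offset=0
After 6 (read(4)): returned 'W6T1', offset=4
After 7 (seek(4, SET)): offset=4
After 8 (read(4)): returned 'KGTO', offset=8
After 9 (seek(-3, CUR)): offset=5
After 10 (read(2)): returned 'GT', offset=7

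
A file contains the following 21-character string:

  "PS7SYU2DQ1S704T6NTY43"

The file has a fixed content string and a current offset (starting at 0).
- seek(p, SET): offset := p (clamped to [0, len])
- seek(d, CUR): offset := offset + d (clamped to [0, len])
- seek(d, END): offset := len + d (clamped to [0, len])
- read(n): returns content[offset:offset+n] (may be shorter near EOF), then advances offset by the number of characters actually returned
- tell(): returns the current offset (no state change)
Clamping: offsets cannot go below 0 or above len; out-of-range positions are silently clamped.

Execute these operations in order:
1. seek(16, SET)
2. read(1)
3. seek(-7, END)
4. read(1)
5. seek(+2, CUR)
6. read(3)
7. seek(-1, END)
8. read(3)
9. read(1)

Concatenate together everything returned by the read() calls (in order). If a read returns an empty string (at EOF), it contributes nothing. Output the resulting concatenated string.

After 1 (seek(16, SET)): offset=16
After 2 (read(1)): returned 'N', offset=17
After 3 (seek(-7, END)): offset=14
After 4 (read(1)): returned 'T', offset=15
After 5 (seek(+2, CUR)): offset=17
After 6 (read(3)): returned 'TY4', offset=20
After 7 (seek(-1, END)): offset=20
After 8 (read(3)): returned '3', offset=21
After 9 (read(1)): returned '', offset=21

Answer: NTTY43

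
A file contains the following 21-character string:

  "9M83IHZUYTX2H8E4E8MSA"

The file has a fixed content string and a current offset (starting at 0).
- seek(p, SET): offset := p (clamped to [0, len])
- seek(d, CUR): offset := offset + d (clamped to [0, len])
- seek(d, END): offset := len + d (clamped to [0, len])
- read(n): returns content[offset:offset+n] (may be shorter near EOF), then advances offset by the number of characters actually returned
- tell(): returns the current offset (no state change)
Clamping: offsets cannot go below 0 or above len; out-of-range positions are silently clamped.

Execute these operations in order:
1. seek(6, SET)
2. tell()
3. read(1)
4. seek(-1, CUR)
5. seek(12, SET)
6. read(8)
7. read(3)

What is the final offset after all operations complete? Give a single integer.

After 1 (seek(6, SET)): offset=6
After 2 (tell()): offset=6
After 3 (read(1)): returned 'Z', offset=7
After 4 (seek(-1, CUR)): offset=6
After 5 (seek(12, SET)): offset=12
After 6 (read(8)): returned 'H8E4E8MS', offset=20
After 7 (read(3)): returned 'A', offset=21

Answer: 21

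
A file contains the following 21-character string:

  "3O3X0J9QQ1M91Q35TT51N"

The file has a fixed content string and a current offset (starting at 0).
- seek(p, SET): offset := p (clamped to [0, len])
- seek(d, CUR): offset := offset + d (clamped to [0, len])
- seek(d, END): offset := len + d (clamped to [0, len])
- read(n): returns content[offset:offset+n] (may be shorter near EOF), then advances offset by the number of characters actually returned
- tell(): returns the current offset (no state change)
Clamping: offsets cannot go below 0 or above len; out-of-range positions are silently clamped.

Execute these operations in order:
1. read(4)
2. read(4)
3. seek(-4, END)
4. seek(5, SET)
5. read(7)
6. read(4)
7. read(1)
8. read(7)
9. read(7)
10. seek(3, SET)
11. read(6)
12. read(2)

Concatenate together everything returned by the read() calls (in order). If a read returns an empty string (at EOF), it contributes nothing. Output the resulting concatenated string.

Answer: 3O3X0J9QJ9QQ1M91Q35TT51NX0J9QQ1M

Derivation:
After 1 (read(4)): returned '3O3X', offset=4
After 2 (read(4)): returned '0J9Q', offset=8
After 3 (seek(-4, END)): offset=17
After 4 (seek(5, SET)): offset=5
After 5 (read(7)): returned 'J9QQ1M9', offset=12
After 6 (read(4)): returned '1Q35', offset=16
After 7 (read(1)): returned 'T', offset=17
After 8 (read(7)): returned 'T51N', offset=21
After 9 (read(7)): returned '', offset=21
After 10 (seek(3, SET)): offset=3
After 11 (read(6)): returned 'X0J9QQ', offset=9
After 12 (read(2)): returned '1M', offset=11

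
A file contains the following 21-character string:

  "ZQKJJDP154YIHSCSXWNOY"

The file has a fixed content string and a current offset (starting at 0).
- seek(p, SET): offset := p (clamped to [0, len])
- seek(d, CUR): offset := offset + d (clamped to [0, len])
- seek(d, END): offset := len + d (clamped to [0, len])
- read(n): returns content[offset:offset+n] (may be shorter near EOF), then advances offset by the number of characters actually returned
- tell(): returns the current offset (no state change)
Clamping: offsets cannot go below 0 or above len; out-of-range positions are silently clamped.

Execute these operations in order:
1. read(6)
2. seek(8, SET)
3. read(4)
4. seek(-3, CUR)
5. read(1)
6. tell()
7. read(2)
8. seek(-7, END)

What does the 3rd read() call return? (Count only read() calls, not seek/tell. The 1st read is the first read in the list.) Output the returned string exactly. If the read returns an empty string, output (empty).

Answer: 4

Derivation:
After 1 (read(6)): returned 'ZQKJJD', offset=6
After 2 (seek(8, SET)): offset=8
After 3 (read(4)): returned '54YI', offset=12
After 4 (seek(-3, CUR)): offset=9
After 5 (read(1)): returned '4', offset=10
After 6 (tell()): offset=10
After 7 (read(2)): returned 'YI', offset=12
After 8 (seek(-7, END)): offset=14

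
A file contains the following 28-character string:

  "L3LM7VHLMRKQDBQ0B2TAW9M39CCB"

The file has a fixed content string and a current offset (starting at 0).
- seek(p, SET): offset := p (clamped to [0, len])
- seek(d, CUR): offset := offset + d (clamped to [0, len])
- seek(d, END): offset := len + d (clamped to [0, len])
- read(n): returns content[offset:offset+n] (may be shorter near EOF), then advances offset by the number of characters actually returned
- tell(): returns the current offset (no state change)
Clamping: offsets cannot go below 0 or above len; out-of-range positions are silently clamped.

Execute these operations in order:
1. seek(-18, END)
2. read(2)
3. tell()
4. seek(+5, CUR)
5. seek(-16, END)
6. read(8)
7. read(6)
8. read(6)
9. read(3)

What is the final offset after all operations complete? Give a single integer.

Answer: 28

Derivation:
After 1 (seek(-18, END)): offset=10
After 2 (read(2)): returned 'KQ', offset=12
After 3 (tell()): offset=12
After 4 (seek(+5, CUR)): offset=17
After 5 (seek(-16, END)): offset=12
After 6 (read(8)): returned 'DBQ0B2TA', offset=20
After 7 (read(6)): returned 'W9M39C', offset=26
After 8 (read(6)): returned 'CB', offset=28
After 9 (read(3)): returned '', offset=28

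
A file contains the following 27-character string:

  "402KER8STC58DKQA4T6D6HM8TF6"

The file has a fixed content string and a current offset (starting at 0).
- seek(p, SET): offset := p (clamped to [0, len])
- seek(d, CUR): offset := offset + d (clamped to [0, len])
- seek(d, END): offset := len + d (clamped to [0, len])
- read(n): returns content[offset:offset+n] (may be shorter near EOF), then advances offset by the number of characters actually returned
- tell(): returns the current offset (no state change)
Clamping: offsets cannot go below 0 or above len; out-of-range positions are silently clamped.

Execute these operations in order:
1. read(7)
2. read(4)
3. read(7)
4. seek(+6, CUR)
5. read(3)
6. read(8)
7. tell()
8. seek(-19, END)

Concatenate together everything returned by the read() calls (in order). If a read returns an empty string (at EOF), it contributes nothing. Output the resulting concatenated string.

After 1 (read(7)): returned '402KER8', offset=7
After 2 (read(4)): returned 'STC5', offset=11
After 3 (read(7)): returned '8DKQA4T', offset=18
After 4 (seek(+6, CUR)): offset=24
After 5 (read(3)): returned 'TF6', offset=27
After 6 (read(8)): returned '', offset=27
After 7 (tell()): offset=27
After 8 (seek(-19, END)): offset=8

Answer: 402KER8STC58DKQA4TTF6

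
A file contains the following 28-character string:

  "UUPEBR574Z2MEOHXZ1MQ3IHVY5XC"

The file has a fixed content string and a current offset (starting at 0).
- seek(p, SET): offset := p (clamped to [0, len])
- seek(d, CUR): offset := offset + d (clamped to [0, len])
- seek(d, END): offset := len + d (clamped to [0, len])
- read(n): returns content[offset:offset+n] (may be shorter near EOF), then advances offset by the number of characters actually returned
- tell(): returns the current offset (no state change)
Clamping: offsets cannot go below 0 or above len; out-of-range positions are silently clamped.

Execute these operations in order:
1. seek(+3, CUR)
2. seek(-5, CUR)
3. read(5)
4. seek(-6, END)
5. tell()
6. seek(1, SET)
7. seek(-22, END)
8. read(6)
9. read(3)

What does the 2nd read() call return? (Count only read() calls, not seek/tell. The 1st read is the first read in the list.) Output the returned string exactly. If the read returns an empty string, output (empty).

After 1 (seek(+3, CUR)): offset=3
After 2 (seek(-5, CUR)): offset=0
After 3 (read(5)): returned 'UUPEB', offset=5
After 4 (seek(-6, END)): offset=22
After 5 (tell()): offset=22
After 6 (seek(1, SET)): offset=1
After 7 (seek(-22, END)): offset=6
After 8 (read(6)): returned '574Z2M', offset=12
After 9 (read(3)): returned 'EOH', offset=15

Answer: 574Z2M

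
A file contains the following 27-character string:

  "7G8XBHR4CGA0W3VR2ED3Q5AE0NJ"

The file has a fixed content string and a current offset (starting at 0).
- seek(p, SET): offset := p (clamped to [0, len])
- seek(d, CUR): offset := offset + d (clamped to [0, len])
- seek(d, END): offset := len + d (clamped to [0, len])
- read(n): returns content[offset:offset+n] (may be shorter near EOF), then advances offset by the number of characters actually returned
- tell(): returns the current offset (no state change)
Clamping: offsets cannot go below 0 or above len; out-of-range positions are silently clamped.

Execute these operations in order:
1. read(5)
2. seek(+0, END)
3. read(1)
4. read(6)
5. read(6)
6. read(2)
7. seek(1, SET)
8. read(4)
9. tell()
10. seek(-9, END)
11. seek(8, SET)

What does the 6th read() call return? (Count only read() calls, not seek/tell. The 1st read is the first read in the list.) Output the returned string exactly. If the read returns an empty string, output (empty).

After 1 (read(5)): returned '7G8XB', offset=5
After 2 (seek(+0, END)): offset=27
After 3 (read(1)): returned '', offset=27
After 4 (read(6)): returned '', offset=27
After 5 (read(6)): returned '', offset=27
After 6 (read(2)): returned '', offset=27
After 7 (seek(1, SET)): offset=1
After 8 (read(4)): returned 'G8XB', offset=5
After 9 (tell()): offset=5
After 10 (seek(-9, END)): offset=18
After 11 (seek(8, SET)): offset=8

Answer: G8XB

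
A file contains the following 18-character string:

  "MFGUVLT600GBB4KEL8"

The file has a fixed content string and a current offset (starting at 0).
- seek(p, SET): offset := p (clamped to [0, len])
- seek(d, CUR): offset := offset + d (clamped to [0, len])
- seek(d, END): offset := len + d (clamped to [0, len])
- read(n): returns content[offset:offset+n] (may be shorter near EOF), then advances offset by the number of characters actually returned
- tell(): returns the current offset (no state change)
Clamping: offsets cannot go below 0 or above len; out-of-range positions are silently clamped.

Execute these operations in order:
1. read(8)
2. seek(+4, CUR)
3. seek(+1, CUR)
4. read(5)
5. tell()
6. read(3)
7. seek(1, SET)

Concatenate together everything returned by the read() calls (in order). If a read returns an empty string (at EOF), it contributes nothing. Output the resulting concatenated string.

After 1 (read(8)): returned 'MFGUVLT6', offset=8
After 2 (seek(+4, CUR)): offset=12
After 3 (seek(+1, CUR)): offset=13
After 4 (read(5)): returned '4KEL8', offset=18
After 5 (tell()): offset=18
After 6 (read(3)): returned '', offset=18
After 7 (seek(1, SET)): offset=1

Answer: MFGUVLT64KEL8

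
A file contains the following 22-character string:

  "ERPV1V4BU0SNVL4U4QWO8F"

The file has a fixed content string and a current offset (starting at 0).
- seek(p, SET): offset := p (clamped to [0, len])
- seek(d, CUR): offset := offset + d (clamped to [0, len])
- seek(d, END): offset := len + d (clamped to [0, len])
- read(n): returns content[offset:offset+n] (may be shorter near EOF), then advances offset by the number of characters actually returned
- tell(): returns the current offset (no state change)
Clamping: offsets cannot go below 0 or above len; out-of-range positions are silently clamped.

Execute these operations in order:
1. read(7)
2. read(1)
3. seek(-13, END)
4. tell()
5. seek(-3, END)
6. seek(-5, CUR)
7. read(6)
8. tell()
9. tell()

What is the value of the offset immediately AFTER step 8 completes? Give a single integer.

After 1 (read(7)): returned 'ERPV1V4', offset=7
After 2 (read(1)): returned 'B', offset=8
After 3 (seek(-13, END)): offset=9
After 4 (tell()): offset=9
After 5 (seek(-3, END)): offset=19
After 6 (seek(-5, CUR)): offset=14
After 7 (read(6)): returned '4U4QWO', offset=20
After 8 (tell()): offset=20

Answer: 20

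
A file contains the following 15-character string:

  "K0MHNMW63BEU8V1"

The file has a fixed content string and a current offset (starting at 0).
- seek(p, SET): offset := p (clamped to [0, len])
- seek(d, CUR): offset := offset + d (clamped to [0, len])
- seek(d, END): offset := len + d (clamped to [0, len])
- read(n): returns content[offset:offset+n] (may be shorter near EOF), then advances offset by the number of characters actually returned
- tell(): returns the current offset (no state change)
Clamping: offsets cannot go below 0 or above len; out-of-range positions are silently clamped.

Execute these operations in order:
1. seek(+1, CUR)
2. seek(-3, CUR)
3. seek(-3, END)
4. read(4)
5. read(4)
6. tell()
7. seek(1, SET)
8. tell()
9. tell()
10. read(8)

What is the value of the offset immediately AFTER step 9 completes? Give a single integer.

Answer: 1

Derivation:
After 1 (seek(+1, CUR)): offset=1
After 2 (seek(-3, CUR)): offset=0
After 3 (seek(-3, END)): offset=12
After 4 (read(4)): returned '8V1', offset=15
After 5 (read(4)): returned '', offset=15
After 6 (tell()): offset=15
After 7 (seek(1, SET)): offset=1
After 8 (tell()): offset=1
After 9 (tell()): offset=1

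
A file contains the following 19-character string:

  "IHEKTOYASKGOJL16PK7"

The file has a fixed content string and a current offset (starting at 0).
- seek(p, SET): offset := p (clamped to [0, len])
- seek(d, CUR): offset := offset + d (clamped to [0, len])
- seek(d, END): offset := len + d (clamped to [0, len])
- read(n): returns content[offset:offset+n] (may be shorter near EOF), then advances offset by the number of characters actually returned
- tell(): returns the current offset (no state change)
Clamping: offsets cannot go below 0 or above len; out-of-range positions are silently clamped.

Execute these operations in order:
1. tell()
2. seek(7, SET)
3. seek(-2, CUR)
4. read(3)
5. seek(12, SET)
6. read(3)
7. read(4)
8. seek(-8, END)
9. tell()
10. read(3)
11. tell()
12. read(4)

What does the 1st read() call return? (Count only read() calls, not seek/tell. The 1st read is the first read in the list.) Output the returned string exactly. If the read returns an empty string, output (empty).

Answer: OYA

Derivation:
After 1 (tell()): offset=0
After 2 (seek(7, SET)): offset=7
After 3 (seek(-2, CUR)): offset=5
After 4 (read(3)): returned 'OYA', offset=8
After 5 (seek(12, SET)): offset=12
After 6 (read(3)): returned 'JL1', offset=15
After 7 (read(4)): returned '6PK7', offset=19
After 8 (seek(-8, END)): offset=11
After 9 (tell()): offset=11
After 10 (read(3)): returned 'OJL', offset=14
After 11 (tell()): offset=14
After 12 (read(4)): returned '16PK', offset=18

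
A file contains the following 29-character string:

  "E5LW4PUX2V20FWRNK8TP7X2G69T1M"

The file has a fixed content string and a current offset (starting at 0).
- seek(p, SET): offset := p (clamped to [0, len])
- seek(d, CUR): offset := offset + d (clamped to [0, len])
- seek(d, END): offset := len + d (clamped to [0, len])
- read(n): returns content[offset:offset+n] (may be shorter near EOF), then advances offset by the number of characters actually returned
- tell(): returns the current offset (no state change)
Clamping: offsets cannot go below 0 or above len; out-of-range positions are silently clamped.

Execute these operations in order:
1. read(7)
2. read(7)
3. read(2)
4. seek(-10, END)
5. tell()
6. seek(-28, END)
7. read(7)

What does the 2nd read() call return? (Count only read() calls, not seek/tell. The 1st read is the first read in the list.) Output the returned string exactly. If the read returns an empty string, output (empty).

Answer: X2V20FW

Derivation:
After 1 (read(7)): returned 'E5LW4PU', offset=7
After 2 (read(7)): returned 'X2V20FW', offset=14
After 3 (read(2)): returned 'RN', offset=16
After 4 (seek(-10, END)): offset=19
After 5 (tell()): offset=19
After 6 (seek(-28, END)): offset=1
After 7 (read(7)): returned '5LW4PUX', offset=8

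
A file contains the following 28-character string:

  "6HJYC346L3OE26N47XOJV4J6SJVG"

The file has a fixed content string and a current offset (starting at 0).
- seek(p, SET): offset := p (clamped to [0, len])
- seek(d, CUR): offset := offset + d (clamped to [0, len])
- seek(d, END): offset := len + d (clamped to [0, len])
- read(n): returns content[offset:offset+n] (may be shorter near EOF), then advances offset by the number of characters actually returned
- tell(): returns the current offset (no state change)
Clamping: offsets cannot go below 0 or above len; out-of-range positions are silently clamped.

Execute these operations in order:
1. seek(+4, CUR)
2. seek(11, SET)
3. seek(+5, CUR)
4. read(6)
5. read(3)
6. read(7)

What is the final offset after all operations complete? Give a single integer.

Answer: 28

Derivation:
After 1 (seek(+4, CUR)): offset=4
After 2 (seek(11, SET)): offset=11
After 3 (seek(+5, CUR)): offset=16
After 4 (read(6)): returned '7XOJV4', offset=22
After 5 (read(3)): returned 'J6S', offset=25
After 6 (read(7)): returned 'JVG', offset=28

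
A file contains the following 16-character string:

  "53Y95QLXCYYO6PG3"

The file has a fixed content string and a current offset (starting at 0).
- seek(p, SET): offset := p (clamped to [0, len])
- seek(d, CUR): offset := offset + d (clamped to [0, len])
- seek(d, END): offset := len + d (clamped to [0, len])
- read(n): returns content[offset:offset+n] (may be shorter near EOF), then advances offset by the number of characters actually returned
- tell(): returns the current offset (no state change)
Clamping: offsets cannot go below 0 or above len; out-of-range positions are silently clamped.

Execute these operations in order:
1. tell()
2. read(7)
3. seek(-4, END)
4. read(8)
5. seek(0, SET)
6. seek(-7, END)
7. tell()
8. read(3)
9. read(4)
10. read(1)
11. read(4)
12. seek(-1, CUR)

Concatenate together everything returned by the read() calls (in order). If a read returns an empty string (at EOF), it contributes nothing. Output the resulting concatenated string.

After 1 (tell()): offset=0
After 2 (read(7)): returned '53Y95QL', offset=7
After 3 (seek(-4, END)): offset=12
After 4 (read(8)): returned '6PG3', offset=16
After 5 (seek(0, SET)): offset=0
After 6 (seek(-7, END)): offset=9
After 7 (tell()): offset=9
After 8 (read(3)): returned 'YYO', offset=12
After 9 (read(4)): returned '6PG3', offset=16
After 10 (read(1)): returned '', offset=16
After 11 (read(4)): returned '', offset=16
After 12 (seek(-1, CUR)): offset=15

Answer: 53Y95QL6PG3YYO6PG3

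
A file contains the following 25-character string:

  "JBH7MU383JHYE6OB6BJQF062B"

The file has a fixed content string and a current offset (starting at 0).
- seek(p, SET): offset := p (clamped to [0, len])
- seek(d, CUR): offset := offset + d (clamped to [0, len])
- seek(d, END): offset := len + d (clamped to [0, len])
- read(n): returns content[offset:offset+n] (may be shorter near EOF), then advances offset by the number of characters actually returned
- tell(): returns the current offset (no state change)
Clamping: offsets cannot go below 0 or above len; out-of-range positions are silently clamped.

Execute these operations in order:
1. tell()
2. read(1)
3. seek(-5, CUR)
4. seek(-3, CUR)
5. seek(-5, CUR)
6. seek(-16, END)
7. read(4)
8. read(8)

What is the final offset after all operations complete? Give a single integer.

After 1 (tell()): offset=0
After 2 (read(1)): returned 'J', offset=1
After 3 (seek(-5, CUR)): offset=0
After 4 (seek(-3, CUR)): offset=0
After 5 (seek(-5, CUR)): offset=0
After 6 (seek(-16, END)): offset=9
After 7 (read(4)): returned 'JHYE', offset=13
After 8 (read(8)): returned '6OB6BJQF', offset=21

Answer: 21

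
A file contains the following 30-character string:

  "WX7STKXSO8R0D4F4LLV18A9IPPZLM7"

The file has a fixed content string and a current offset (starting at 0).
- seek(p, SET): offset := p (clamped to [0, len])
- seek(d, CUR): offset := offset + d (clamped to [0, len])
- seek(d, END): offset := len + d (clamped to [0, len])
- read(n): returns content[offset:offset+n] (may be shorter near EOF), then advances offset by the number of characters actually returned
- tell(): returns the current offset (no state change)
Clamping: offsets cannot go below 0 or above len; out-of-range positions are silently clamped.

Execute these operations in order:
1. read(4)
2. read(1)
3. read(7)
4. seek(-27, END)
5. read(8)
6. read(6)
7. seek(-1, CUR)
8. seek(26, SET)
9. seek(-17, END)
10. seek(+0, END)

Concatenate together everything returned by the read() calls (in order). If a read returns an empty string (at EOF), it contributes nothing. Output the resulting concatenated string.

Answer: WX7STKXSO8R0STKXSO8R0D4F4L

Derivation:
After 1 (read(4)): returned 'WX7S', offset=4
After 2 (read(1)): returned 'T', offset=5
After 3 (read(7)): returned 'KXSO8R0', offset=12
After 4 (seek(-27, END)): offset=3
After 5 (read(8)): returned 'STKXSO8R', offset=11
After 6 (read(6)): returned '0D4F4L', offset=17
After 7 (seek(-1, CUR)): offset=16
After 8 (seek(26, SET)): offset=26
After 9 (seek(-17, END)): offset=13
After 10 (seek(+0, END)): offset=30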